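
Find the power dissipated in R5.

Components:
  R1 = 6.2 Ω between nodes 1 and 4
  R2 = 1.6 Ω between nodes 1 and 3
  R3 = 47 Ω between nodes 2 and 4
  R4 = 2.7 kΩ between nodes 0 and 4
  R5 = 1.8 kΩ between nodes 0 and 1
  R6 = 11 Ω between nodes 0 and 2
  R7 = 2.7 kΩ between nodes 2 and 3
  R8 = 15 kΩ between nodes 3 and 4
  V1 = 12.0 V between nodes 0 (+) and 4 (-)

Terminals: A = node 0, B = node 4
Nodal analysis, taking node 4 as the 0 V reference.
Source V1 fixes V_0 = 12 V.
KCL at each unknown node (sum of currents leaving = 0; resistances in Ω):
  Node 1: (V_1 - 0)/6.2 + (V_1 - V_3)/1.6 + (V_1 - 12)/1800 = 0
  Node 2: (V_2 - 0)/47 + (V_2 - 12)/11 + (V_2 - V_3)/2700 = 0
  Node 3: (V_3 - V_1)/1.6 + (V_3 - V_2)/2700 + (V_3 - 0)/15000 = 0
Collecting terms (coefficients in siemens):
  0.7868·V_1 - 0.625·V_3 = 0.006667
  0.1126·V_2 - 0.0003704·V_3 = 1.091
  0.6254·V_3 - 0.625·V_1 - 0.0003704·V_2 = 0
Solving these 3 simultaneous equations (Gaussian elimination) gives:
  V_1 = 0.06319 V, V_2 = 9.692 V, V_3 = 0.06888 V
I_R5 = (V_0 - V_1)/R5 = (12 - 0.06319)/1800 = 0.006632 A
P_R5 = I_R5² × R5 = (0.006632)² × 1800 = 0.07916 W

Final answer: 0.07916 W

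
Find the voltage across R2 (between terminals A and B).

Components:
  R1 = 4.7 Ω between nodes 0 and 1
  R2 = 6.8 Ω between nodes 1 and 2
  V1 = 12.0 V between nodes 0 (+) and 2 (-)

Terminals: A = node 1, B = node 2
R1 and R2 are in series across V1 (node 0 → node 1 → node 2), and the output A–B is taken across R2, so this is a voltage divider.
Series current: I = V1/(R1 + R2) = 12/(4.7 + 6.8) = 12/11.5 = 1.043 A
V_R2 = I × R2 = V1 × R2/(R1 + R2) = 12 × 6.8/11.5 = 7.096 V

Final answer: 7.096 V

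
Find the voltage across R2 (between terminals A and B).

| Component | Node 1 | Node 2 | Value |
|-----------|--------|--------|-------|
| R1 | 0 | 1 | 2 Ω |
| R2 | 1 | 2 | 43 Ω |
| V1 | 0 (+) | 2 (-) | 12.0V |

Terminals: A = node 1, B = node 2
R1 and R2 are in series across V1 (node 0 → node 1 → node 2), and the output A–B is taken across R2, so this is a voltage divider.
Series current: I = V1/(R1 + R2) = 12/(2 + 43) = 12/45 = 0.2667 A
V_R2 = I × R2 = V1 × R2/(R1 + R2) = 12 × 43/45 = 11.47 V

Final answer: 11.47 V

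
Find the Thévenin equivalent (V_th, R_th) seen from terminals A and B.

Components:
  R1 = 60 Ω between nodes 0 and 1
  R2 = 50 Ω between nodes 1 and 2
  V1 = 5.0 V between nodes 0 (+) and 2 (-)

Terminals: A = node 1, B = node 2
Step 1 — V_th is the open-circuit voltage V_A - V_B (nothing connected across the terminals).
Nodal analysis, taking node 2 as the 0 V reference.
Source V1 fixes V_0 = 5 V.
KCL at each unknown node (sum of currents leaving = 0; resistances in Ω):
  Node 1: (V_1 - 5)/60 + (V_1 - 0)/50 = 0
Collecting terms: 0.03667 × V_1 = 0.08333  =>  V_1 = 2.273 V
V_th = V_1 - V_2 = 2.273 - 0 = 2.273 V
Step 2 — R_th: zero the source — replace V1 by a short circuit (node 2 merges into node 0) — and find the resistance seen between A (node 1) and B (node 0).
Reduce the network between node 1 (A) and node 0 (B) by series/parallel combination:
  Rp1 = R1 ‖ R2 (parallel, both between nodes 0 and 1) = 1/(1/60 + 1/50) = 27.27 Ω
R_th = 27.27 Ω

Final answer: V_th = 2.273 V, R_th = 27.27 Ω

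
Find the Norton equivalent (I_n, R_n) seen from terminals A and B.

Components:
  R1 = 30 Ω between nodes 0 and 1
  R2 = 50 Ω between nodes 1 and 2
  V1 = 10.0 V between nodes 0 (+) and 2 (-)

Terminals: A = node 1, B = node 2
Find the Thévenin equivalent first; then I_n = V_th/R_th and R_n = R_th.
Step 1 — V_th is the open-circuit voltage V_A - V_B (nothing connected across the terminals).
Nodal analysis, taking node 2 as the 0 V reference.
Source V1 fixes V_0 = 10 V.
KCL at each unknown node (sum of currents leaving = 0; resistances in Ω):
  Node 1: (V_1 - 10)/30 + (V_1 - 0)/50 = 0
Collecting terms: 0.05333 × V_1 = 0.3333  =>  V_1 = 6.25 V
V_th = V_1 - V_2 = 6.25 - 0 = 6.25 V
Step 2 — R_th: zero the source — replace V1 by a short circuit (node 2 merges into node 0) — and find the resistance seen between A (node 1) and B (node 0).
Reduce the network between node 1 (A) and node 0 (B) by series/parallel combination:
  Rp1 = R1 ‖ R2 (parallel, both between nodes 0 and 1) = 1/(1/30 + 1/50) = 18.75 Ω
R_th = 18.75 Ω
I_n = V_th/R_th = 6.25/18.75 = 0.3333 A, and R_n = R_th = 18.75 Ω

Final answer: I_n = 0.3333 A, R_n = 18.75 Ω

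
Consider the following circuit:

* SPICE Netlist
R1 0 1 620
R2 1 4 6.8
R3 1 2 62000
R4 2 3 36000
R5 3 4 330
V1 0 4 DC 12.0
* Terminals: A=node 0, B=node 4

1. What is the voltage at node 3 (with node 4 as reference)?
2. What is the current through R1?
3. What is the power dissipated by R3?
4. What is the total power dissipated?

Nodal analysis, taking node 4 as the 0 V reference.
Source V1 fixes V_0 = 12 V.
KCL at each unknown node (sum of currents leaving = 0; resistances in Ω):
  Node 1: (V_1 - 12)/620 + (V_1 - 0)/6.8 + (V_1 - V_2)/62000 = 0
  Node 2: (V_2 - V_1)/62000 + (V_2 - V_3)/36000 = 0
  Node 3: (V_3 - V_2)/36000 + (V_3 - 0)/330 = 0
Collecting terms (coefficients in siemens):
  0.1487·V_1 - 0.00001613·V_2 = 0.01935
  0.00004391·V_2 - 0.00001613·V_1 - 0.00002778·V_3 = 0
  0.003058·V_3 - 0.00002778·V_2 = 0
Solving these 3 simultaneous equations (Gaussian elimination) gives:
  V_1 = 0.1302 V, V_2 = 0.0481 V, V_3 = 0.0004369 V
Part 1:
  Read off the nodal solution: V_3 = 0.0004369 V
Part 2:
  I_R1 = (V_0 - V_1)/R1 = (12 - 0.1302)/620 = 0.01914 A
  Magnitude: I_R1 = 0.01914 A
Part 3:
  I_R3 = (V_1 - V_2)/R3 = (0.1302 - 0.0481)/62000 = 0.000001324 A
  P_R3 = I_R3² × R3 = (0.000001324)² × 62000 = 0.0000001087 W
Part 4:
  Power in each resistor, P = (ΔV)²/R:
    P_R1 = (12 - 0.1302)²/620 = 0.2272 W
    P_R2 = (0.1302 - 0)²/6.8 = 0.002492 W
    P_R3 = (0.1302 - 0.0481)²/62000 = 0.0000001087 W
    P_R4 = (0.0481 - 0.0004369)²/36000 = 0.00000006309 W
    P_R5 = (0.0004369 - 0)²/330 = 0.0000000005784 W
  P_total = P_R1 + P_R2 + P_R3 + P_R4 + P_R5 = 0.2297 W

Final answers:
1. V_3 = 0.0004369 V
2. I_R1 = 0.01914 A
3. P_R3 = 1.087e-07 W
4. P_total = 0.2297 W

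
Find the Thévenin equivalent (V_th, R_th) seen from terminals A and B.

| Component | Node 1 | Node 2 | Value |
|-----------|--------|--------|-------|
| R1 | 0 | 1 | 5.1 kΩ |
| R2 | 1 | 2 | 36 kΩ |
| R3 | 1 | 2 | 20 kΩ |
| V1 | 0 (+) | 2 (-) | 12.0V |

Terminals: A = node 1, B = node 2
Step 1 — V_th is the open-circuit voltage V_A - V_B (nothing connected across the terminals).
Nodal analysis, taking node 2 as the 0 V reference.
Source V1 fixes V_0 = 12 V.
KCL at each unknown node (sum of currents leaving = 0; resistances in Ω):
  Node 1: (V_1 - 12)/5100 + (V_1 - 0)/36000 + (V_1 - 0)/20000 = 0
Collecting terms: 0.0002739 × V_1 = 0.002353  =>  V_1 = 8.592 V
V_th = V_1 - V_2 = 8.592 - 0 = 8.592 V
Step 2 — R_th: zero the source — replace V1 by a short circuit (node 2 merges into node 0) — and find the resistance seen between A (node 1) and B (node 0).
Reduce the network between node 1 (A) and node 0 (B) by series/parallel combination:
  Rp1 = R1 ‖ R2 ‖ R3 (parallel, all between nodes 0 and 1) = 1/(1/5100 + 1/36000 + 1/20000) = 3652 Ω
R_th = 3.652 kΩ

Final answer: V_th = 8.592 V, R_th = 3.652 kΩ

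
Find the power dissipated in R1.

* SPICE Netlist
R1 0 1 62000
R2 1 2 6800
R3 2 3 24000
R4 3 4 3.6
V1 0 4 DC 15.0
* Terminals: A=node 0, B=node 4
Nodal analysis, taking node 4 as the 0 V reference.
Source V1 fixes V_0 = 15 V.
KCL at each unknown node (sum of currents leaving = 0; resistances in Ω):
  Node 1: (V_1 - 15)/62000 + (V_1 - V_2)/6800 = 0
  Node 2: (V_2 - V_1)/6800 + (V_2 - V_3)/24000 = 0
  Node 3: (V_3 - V_2)/24000 + (V_3 - 0)/3.6 = 0
Collecting terms (coefficients in siemens):
  0.0001632·V_1 - 0.0001471·V_2 = 0.0002419
  0.0001887·V_2 - 0.0001471·V_1 - 0.00004167·V_3 = 0
  0.2778·V_3 - 0.00004167·V_2 = 0
Solving these 3 simultaneous equations (Gaussian elimination) gives:
  V_1 = 4.979 V, V_2 = 3.88 V, V_3 = 0.0005819 V
I_R1 = (V_0 - V_1)/R1 = (15 - 4.979)/62000 = 0.0001616 A
P_R1 = I_R1² × R1 = (0.0001616)² × 62000 = 0.00162 W

Final answer: 0.00162 W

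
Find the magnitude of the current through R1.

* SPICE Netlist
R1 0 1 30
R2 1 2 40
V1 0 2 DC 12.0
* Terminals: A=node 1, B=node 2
Nodal analysis, taking node 2 as the 0 V reference.
Source V1 fixes V_0 = 12 V.
KCL at each unknown node (sum of currents leaving = 0; resistances in Ω):
  Node 1: (V_1 - 12)/30 + (V_1 - 0)/40 = 0
Collecting terms: 0.05833 × V_1 = 0.4  =>  V_1 = 6.857 V
I_R1 = (V_0 - V_1)/R1 = (12 - 6.857)/30 = 0.1714 A
|I_R1| = 0.1714 A

Final answer: |I_R1| = 0.1714 A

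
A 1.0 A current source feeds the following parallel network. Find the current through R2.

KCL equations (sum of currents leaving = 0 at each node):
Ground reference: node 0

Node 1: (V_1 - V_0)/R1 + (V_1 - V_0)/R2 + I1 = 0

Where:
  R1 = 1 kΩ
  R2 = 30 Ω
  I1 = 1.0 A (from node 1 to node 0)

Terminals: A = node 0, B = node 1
All resistors sit directly between nodes 0 and 1, so they are in parallel and share one voltage V; the full source current 1 A splits among them.
1/R_par = 1/1000 + 1/30 = 0.03433 S  =>  R_par = 29.13 Ω
V = I × R_par = 1 × 29.13 = 29.13 V
I_R2 = V/R2 = 29.13/30 = 0.9709 A

Final answer: 0.9709 A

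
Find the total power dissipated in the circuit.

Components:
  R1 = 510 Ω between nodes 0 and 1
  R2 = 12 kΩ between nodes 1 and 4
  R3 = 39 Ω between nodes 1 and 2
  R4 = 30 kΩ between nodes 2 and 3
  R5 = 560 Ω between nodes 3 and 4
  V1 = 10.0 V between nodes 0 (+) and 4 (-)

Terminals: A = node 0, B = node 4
Nodal analysis, taking node 4 as the 0 V reference.
Source V1 fixes V_0 = 10 V.
KCL at each unknown node (sum of currents leaving = 0; resistances in Ω):
  Node 1: (V_1 - 10)/510 + (V_1 - 0)/12000 + (V_1 - V_2)/39 = 0
  Node 2: (V_2 - V_1)/39 + (V_2 - V_3)/30000 = 0
  Node 3: (V_3 - V_2)/30000 + (V_3 - 0)/560 = 0
Collecting terms (coefficients in siemens):
  0.02769·V_1 - 0.02564·V_2 = 0.01961
  0.02567·V_2 - 0.02564·V_1 - 0.00003333·V_3 = 0
  0.001819·V_3 - 0.00003333·V_2 = 0
Solving these 3 simultaneous equations (Gaussian elimination) gives:
  V_1 = 9.441 V, V_2 = 9.429 V, V_3 = 0.1728 V
Power in each resistor, P = (ΔV)²/R:
  P_R1 = (10 - 9.441)²/510 = 0.0006119 W
  P_R2 = (9.441 - 0)²/12000 = 0.007428 W
  P_R3 = (9.441 - 9.429)²/39 = 0.000003713 W
  P_R4 = (9.429 - 0.1728)²/30000 = 0.002856 W
  P_R5 = (0.1728 - 0)²/560 = 0.00005331 W
P_total = P_R1 + P_R2 + P_R3 + P_R4 + P_R5 = 0.01095 W

Final answer: 0.01095 W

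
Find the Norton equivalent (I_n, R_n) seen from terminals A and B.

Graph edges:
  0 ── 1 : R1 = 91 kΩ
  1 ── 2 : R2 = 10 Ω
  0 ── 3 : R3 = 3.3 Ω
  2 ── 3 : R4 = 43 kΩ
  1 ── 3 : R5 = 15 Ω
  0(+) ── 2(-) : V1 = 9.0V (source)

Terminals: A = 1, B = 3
Find the Thévenin equivalent first; then I_n = V_th/R_th and R_n = R_th.
Step 1 — V_th is the open-circuit voltage V_A - V_B (nothing connected across the terminals).
Nodal analysis, taking node 2 as the 0 V reference.
Source V1 fixes V_0 = 9 V.
KCL at each unknown node (sum of currents leaving = 0; resistances in Ω):
  Node 1: (V_1 - 9)/91000 + (V_1 - 0)/10 + (V_1 - V_3)/15 = 0
  Node 3: (V_3 - 9)/3.3 + (V_3 - 0)/43000 + (V_3 - V_1)/15 = 0
Collecting terms (coefficients in siemens):
  0.1667·V_1 - 0.06667·V_3 = 0.0000989
  0.3697·V_3 - 0.06667·V_1 = 2.727
Determinant D = (0.1667)(0.3697) - (-0.06667)(-0.06667) = 0.05718
V_1 = [(0.0000989)(0.3697) - (-0.06667)(2.727)]/D = 3.18 V
V_3 = [(0.1667)(2.727) - (0.0000989)(-0.06667)]/D = 7.95 V
V_th = V_1 - V_3 = 3.18 - 7.95 = -4.77 V
Step 2 — R_th: zero the source — replace V1 by a short circuit (node 2 merges into node 0) — and find the resistance seen between A (node 1) and B (node 3).
Reduce the network between node 1 (A) and node 3 (B) by series/parallel combination:
  Rp1 = R1 ‖ R2 (parallel, both between nodes 0 and 1) = 1/(1/91000 + 1/10) = 9.999 Ω
  Rp2 = R3 ‖ R4 (parallel, both between nodes 0 and 3) = 1/(1/3.3 + 1/43000) = 3.3 Ω
  Rs1 = Rp1 + Rp2 (series, joined only at node 0) = 9.999 + 3.3 = 13.3 Ω
  Rp3 = R5 ‖ Rs1 (parallel, both between nodes 1 and 3) = 1/(1/15 + 1/13.3) = 7.049 Ω
R_th = 7.049 Ω
I_n = V_th/R_th = -4.77/7.049 = -0.6766 A, and R_n = R_th = 7.049 Ω

Final answer: I_n = -0.6766 A, R_n = 7.049 Ω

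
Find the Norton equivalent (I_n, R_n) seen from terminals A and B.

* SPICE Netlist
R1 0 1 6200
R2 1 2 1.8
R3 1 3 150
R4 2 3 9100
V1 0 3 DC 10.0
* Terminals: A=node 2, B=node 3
Find the Thévenin equivalent first; then I_n = V_th/R_th and R_n = R_th.
Step 1 — V_th is the open-circuit voltage V_A - V_B (nothing connected across the terminals).
Nodal analysis, taking node 3 as the 0 V reference.
Source V1 fixes V_0 = 10 V.
KCL at each unknown node (sum of currents leaving = 0; resistances in Ω):
  Node 1: (V_1 - 10)/6200 + (V_1 - V_2)/1.8 + (V_1 - 0)/150 = 0
  Node 2: (V_2 - V_1)/1.8 + (V_2 - 0)/9100 = 0
Collecting terms (coefficients in siemens):
  0.5624·V_1 - 0.5556·V_2 = 0.001613
  0.5557·V_2 - 0.5556·V_1 = 0
Determinant D = (0.5624)(0.5557) - (-0.5556)(-0.5556) = 0.003855
V_1 = [(0.001613)(0.5557) - (-0.5556)(0)]/D = 0.2325 V
V_2 = [(0.5624)(0) - (0.001613)(-0.5556)]/D = 0.2324 V
V_th = V_2 - V_3 = 0.2324 - 0 = 0.2324 V
Step 2 — R_th: zero the source — replace V1 by a short circuit (node 3 merges into node 0) — and find the resistance seen between A (node 2) and B (node 0).
Reduce the network between node 2 (A) and node 0 (B) by series/parallel combination:
  Rp1 = R1 ‖ R3 (parallel, both between nodes 0 and 1) = 1/(1/6200 + 1/150) = 146.5 Ω
  Rs1 = R2 + Rp1 (series, joined only at node 1) = 1.8 + 146.5 = 148.3 Ω
  Rp2 = R4 ‖ Rs1 (parallel, both between nodes 0 and 2) = 1/(1/9100 + 1/148.3) = 145.9 Ω
R_th = 145.9 Ω
I_n = V_th/R_th = 0.2324/145.9 = 0.001593 A, and R_n = R_th = 145.9 Ω

Final answer: I_n = 0.001593 A, R_n = 145.9 Ω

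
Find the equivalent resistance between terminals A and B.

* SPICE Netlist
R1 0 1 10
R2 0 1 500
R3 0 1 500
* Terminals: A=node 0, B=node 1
Reduce the network between node 0 (A) and node 1 (B) by series/parallel combination:
  Rp1 = R1 ‖ R2 ‖ R3 (parallel, all between nodes 0 and 1) = 1/(1/10 + 1/500 + 1/500) = 9.615 Ω
R_eq = 9.615 Ω

Final answer: 9.615 Ω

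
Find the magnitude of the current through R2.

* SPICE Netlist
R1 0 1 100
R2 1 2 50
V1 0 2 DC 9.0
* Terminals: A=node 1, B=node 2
Nodal analysis, taking node 2 as the 0 V reference.
Source V1 fixes V_0 = 9 V.
KCL at each unknown node (sum of currents leaving = 0; resistances in Ω):
  Node 1: (V_1 - 9)/100 + (V_1 - 0)/50 = 0
Collecting terms: 0.03 × V_1 = 0.09  =>  V_1 = 3 V
I_R2 = (V_1 - V_2)/R2 = (3 - 0)/50 = 0.06 A
|I_R2| = 0.06 A

Final answer: |I_R2| = 0.06 A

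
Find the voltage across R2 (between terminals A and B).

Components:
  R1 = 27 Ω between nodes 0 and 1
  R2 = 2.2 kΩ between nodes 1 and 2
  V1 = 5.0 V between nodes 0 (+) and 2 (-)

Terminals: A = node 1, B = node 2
R1 and R2 are in series across V1 (node 0 → node 1 → node 2), and the output A–B is taken across R2, so this is a voltage divider.
Series current: I = V1/(R1 + R2) = 5/(27 + 2200) = 5/2227 = 0.002245 A
V_R2 = I × R2 = V1 × R2/(R1 + R2) = 5 × 2200/2227 = 4.939 V

Final answer: 4.939 V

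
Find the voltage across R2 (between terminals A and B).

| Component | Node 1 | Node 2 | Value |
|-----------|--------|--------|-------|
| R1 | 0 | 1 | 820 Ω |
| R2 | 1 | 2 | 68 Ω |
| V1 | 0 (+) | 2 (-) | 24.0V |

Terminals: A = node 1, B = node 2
R1 and R2 are in series across V1 (node 0 → node 1 → node 2), and the output A–B is taken across R2, so this is a voltage divider.
Series current: I = V1/(R1 + R2) = 24/(820 + 68) = 24/888 = 0.02703 A
V_R2 = I × R2 = V1 × R2/(R1 + R2) = 24 × 68/888 = 1.838 V

Final answer: 1.838 V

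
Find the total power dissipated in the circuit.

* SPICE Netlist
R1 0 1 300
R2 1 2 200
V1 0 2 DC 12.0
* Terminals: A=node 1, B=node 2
Nodal analysis, taking node 2 as the 0 V reference.
Source V1 fixes V_0 = 12 V.
KCL at each unknown node (sum of currents leaving = 0; resistances in Ω):
  Node 1: (V_1 - 12)/300 + (V_1 - 0)/200 = 0
Collecting terms: 0.008333 × V_1 = 0.04  =>  V_1 = 4.8 V
Power in each resistor, P = (ΔV)²/R:
  P_R1 = (12 - 4.8)²/300 = 0.1728 W
  P_R2 = (4.8 - 0)²/200 = 0.1152 W
P_total = P_R1 + P_R2 = 0.288 W

Final answer: 0.288 W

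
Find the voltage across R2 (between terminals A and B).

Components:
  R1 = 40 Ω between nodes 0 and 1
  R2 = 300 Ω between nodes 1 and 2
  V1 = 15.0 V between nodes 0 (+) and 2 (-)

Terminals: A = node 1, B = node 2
R1 and R2 are in series across V1 (node 0 → node 1 → node 2), and the output A–B is taken across R2, so this is a voltage divider.
Series current: I = V1/(R1 + R2) = 15/(40 + 300) = 15/340 = 0.04412 A
V_R2 = I × R2 = V1 × R2/(R1 + R2) = 15 × 300/340 = 13.24 V

Final answer: 13.24 V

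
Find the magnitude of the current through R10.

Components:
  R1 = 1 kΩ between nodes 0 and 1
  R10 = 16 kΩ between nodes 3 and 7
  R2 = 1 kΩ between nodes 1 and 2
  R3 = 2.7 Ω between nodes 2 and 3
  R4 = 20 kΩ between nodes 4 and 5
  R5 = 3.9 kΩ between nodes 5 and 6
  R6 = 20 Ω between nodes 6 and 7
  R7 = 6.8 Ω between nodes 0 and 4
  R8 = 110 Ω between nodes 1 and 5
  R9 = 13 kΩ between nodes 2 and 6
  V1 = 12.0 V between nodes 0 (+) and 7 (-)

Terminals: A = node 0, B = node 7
Nodal analysis, taking node 7 as the 0 V reference.
Source V1 fixes V_0 = 12 V.
KCL at each unknown node (sum of currents leaving = 0; resistances in Ω):
  Node 1: (V_1 - 12)/1000 + (V_1 - V_2)/1000 + (V_1 - V_5)/110 = 0
  Node 2: (V_2 - V_1)/1000 + (V_2 - V_3)/2.7 + (V_2 - V_6)/13000 = 0
  Node 3: (V_3 - V_2)/2.7 + (V_3 - 0)/16000 = 0
  Node 4: (V_4 - V_5)/20000 + (V_4 - 12)/6.8 = 0
  Node 5: (V_5 - V_4)/20000 + (V_5 - V_6)/3900 + (V_5 - V_1)/110 = 0
  Node 6: (V_6 - V_5)/3900 + (V_6 - 0)/20 + (V_6 - V_2)/13000 = 0
Collecting terms (coefficients in siemens):
  0.01109·V_1 - 0.001·V_2 - 0.009091·V_5 = 0.012
  0.3714·V_2 - 0.001·V_1 - 0.3704·V_3 - 0.00007692·V_6 = 0
  0.3704·V_3 - 0.3704·V_2 = 0
  0.1471·V_4 - 0.00005·V_5 = 1.765
  0.009397·V_5 - 0.009091·V_1 - 0.00005·V_4 - 0.0002564·V_6 = 0
  0.05033·V_6 - 0.00007692·V_2 - 0.0002564·V_5 = 0
Solving these 6 simultaneous equations (Gaussian elimination) gives:
  V_1 = 8.88 V, V_2 = 7.797 V, V_3 = 7.796 V, V_4 = 12 V
  V_5 = 8.655 V, V_6 = 0.05601 V
I_R10 = (V_3 - V_7)/R10 = (7.796 - 0)/16000 = 0.0004872 A
|I_R10| = 0.0004872 A

Final answer: |I_R10| = 0.0004872 A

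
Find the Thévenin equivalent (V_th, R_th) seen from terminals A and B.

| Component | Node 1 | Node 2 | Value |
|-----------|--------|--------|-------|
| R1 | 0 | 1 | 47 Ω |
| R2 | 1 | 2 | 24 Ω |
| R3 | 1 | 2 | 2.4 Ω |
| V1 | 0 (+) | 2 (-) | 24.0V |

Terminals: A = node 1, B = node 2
Step 1 — V_th is the open-circuit voltage V_A - V_B (nothing connected across the terminals).
Nodal analysis, taking node 2 as the 0 V reference.
Source V1 fixes V_0 = 24 V.
KCL at each unknown node (sum of currents leaving = 0; resistances in Ω):
  Node 1: (V_1 - 24)/47 + (V_1 - 0)/24 + (V_1 - 0)/2.4 = 0
Collecting terms: 0.4796 × V_1 = 0.5106  =>  V_1 = 1.065 V
V_th = V_1 - V_2 = 1.065 - 0 = 1.065 V
Step 2 — R_th: zero the source — replace V1 by a short circuit (node 2 merges into node 0) — and find the resistance seen between A (node 1) and B (node 0).
Reduce the network between node 1 (A) and node 0 (B) by series/parallel combination:
  Rp1 = R1 ‖ R2 ‖ R3 (parallel, all between nodes 0 and 1) = 1/(1/47 + 1/24 + 1/2.4) = 2.085 Ω
R_th = 2.085 Ω

Final answer: V_th = 1.065 V, R_th = 2.085 Ω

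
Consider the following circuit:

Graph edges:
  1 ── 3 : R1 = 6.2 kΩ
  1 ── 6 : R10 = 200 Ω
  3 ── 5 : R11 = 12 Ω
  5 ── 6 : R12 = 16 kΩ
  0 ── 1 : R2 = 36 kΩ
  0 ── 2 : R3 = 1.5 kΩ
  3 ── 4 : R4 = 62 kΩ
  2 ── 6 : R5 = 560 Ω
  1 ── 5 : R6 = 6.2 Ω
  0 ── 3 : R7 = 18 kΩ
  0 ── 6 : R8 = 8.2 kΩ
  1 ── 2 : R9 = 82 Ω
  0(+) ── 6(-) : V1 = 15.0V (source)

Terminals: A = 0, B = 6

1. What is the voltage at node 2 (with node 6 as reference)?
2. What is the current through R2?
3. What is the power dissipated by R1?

Nodal analysis, taking node 6 as the 0 V reference.
Source V1 fixes V_0 = 15 V.
KCL at each unknown node (sum of currents leaving = 0; resistances in Ω):
  Node 1: (V_1 - V_3)/6200 + (V_1 - 15)/36000 + (V_1 - V_5)/6.2 + (V_1 - V_2)/82 + (V_1 - 0)/200 = 0
  Node 2: (V_2 - 15)/1500 + (V_2 - 0)/560 + (V_2 - V_1)/82 = 0
  Node 3: (V_3 - V_1)/6200 + (V_3 - V_4)/62000 + (V_3 - 15)/18000 + (V_3 - V_5)/12 = 0
  Node 4: (V_4 - V_3)/62000 = 0
  Node 5: (V_5 - V_1)/6.2 + (V_5 - V_3)/12 + (V_5 - 0)/16000 = 0
Collecting terms (coefficients in siemens):
  0.1787·V_1 - 0.0122·V_2 - 0.0001613·V_3 - 0.1613·V_5 = 0.0004167
  0.01465·V_2 - 0.0122·V_1 = 0.01
  0.08357·V_3 - 0.0001613·V_1 - 0.00001613·V_4 - 0.08333·V_5 = 0.0008333
  0.00001613·V_4 - 0.00001613·V_3 = 0
  0.2447·V_5 - 0.1613·V_1 - 0.08333·V_3 = 0
Solving these 5 simultaneous equations (Gaussian elimination) gives:
  V_1 = 1.332 V, V_2 = 1.792 V, V_3 = 1.345 V, V_4 = 1.345 V
  V_5 = 1.336 V
Part 1:
  Read off the nodal solution: V_2 = 1.792 V
Part 2:
  I_R2 = (V_0 - V_1)/R2 = (15 - 1.332)/36000 = 0.0003797 A
  Magnitude: I_R2 = 0.0003797 A
Part 3:
  I_R1 = (V_1 - V_3)/R1 = (1.332 - 1.345)/6200 = -0.000002137 A
  P_R1 = I_R1² × R1 = (-0.000002137)² × 6200 = 0.00000002832 W

Final answers:
1. V_2 = 1.792 V
2. I_R2 = 0.0003797 A
3. P_R1 = 2.832e-08 W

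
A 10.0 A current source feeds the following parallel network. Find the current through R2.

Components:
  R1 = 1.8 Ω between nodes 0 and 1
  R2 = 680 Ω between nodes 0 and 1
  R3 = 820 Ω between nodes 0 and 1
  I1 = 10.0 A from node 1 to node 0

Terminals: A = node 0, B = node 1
All resistors sit directly between nodes 0 and 1, so they are in parallel and share one voltage V; the full source current 10 A splits among them.
1/R_par = 1/1.8 + 1/680 + 1/820 = 0.5582 S  =>  R_par = 1.791 Ω
V = I × R_par = 10 × 1.791 = 17.91 V
I_R2 = V/R2 = 17.91/680 = 0.02634 A

Final answer: 0.02634 A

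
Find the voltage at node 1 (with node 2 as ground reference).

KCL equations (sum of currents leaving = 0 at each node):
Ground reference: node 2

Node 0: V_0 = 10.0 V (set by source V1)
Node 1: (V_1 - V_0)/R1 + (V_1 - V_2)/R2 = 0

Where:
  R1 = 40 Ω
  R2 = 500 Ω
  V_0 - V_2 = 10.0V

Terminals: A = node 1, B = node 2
Nodal analysis, taking node 2 as the 0 V reference.
Source V1 fixes V_0 = 10 V.
KCL at each unknown node (sum of currents leaving = 0; resistances in Ω):
  Node 1: (V_1 - 10)/40 + (V_1 - 0)/500 = 0
Collecting terms: 0.027 × V_1 = 0.25  =>  V_1 = 9.259 V
The requested potential is V_1 = 9.259 V.

Final answer: V_1 = 9.259 V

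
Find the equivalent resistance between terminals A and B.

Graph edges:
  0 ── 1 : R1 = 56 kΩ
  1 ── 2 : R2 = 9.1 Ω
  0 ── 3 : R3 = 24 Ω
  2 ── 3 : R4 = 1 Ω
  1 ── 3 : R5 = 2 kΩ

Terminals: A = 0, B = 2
The network is not a plain series/parallel combination. Inject a 1 A test current into terminal A (node 0) and return it from terminal B (node 2); then R_eq = V_A / (1 A).
Nodal analysis, taking node 2 as the 0 V reference.
Current source I_test pushes 1 A into node 0 and draws it out of node 2.
KCL at each unknown node (sum of currents leaving = 0; resistances in Ω):
  Node 0: (V_0 - V_1)/56000 + (V_0 - V_3)/24 - 1 = 0
  Node 1: (V_1 - V_0)/56000 + (V_1 - 0)/9.1 + (V_1 - V_3)/2000 = 0
  Node 3: (V_3 - V_0)/24 + (V_3 - V_1)/2000 + (V_3 - 0)/1 = 0
Collecting terms (coefficients in siemens):
  0.04168·V_0 - 0.00001786·V_1 - 0.04167·V_3 = 1
  0.1104·V_1 - 0.00001786·V_0 - 0.0005·V_3 = 0
  1.042·V_3 - 0.04167·V_0 - 0.0005·V_1 = 0
Solving these 3 simultaneous equations (Gaussian elimination) gives:
  V_0 = 24.99 V, V_1 = 0.008566 V, V_3 = 0.9991 V
R_eq = V_0 / 1 A = 24.99 Ω

Final answer: 24.99 Ω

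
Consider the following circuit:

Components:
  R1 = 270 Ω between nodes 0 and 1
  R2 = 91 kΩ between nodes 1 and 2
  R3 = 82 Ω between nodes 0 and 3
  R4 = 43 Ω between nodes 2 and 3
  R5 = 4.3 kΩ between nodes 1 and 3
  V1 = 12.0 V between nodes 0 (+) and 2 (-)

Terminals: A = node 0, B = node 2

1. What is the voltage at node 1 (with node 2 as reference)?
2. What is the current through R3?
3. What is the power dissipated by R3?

Nodal analysis, taking node 2 as the 0 V reference.
Source V1 fixes V_0 = 12 V.
KCL at each unknown node (sum of currents leaving = 0; resistances in Ω):
  Node 1: (V_1 - 12)/270 + (V_1 - 0)/91000 + (V_1 - V_3)/4300 = 0
  Node 3: (V_3 - 12)/82 + (V_3 - 0)/43 + (V_3 - V_1)/4300 = 0
Collecting terms (coefficients in siemens):
  0.003947·V_1 - 0.0002326·V_3 = 0.04444
  0.03568·V_3 - 0.0002326·V_1 = 0.1463
Determinant D = (0.003947)(0.03568) - (-0.0002326)(-0.0002326) = 0.0001408
V_1 = [(0.04444)(0.03568) - (-0.0002326)(0.1463)]/D = 11.51 V
V_3 = [(0.003947)(0.1463) - (0.04444)(-0.0002326)]/D = 4.176 V
Part 1:
  Read off the nodal solution: V_1 = 11.51 V
Part 2:
  I_R3 = (V_0 - V_3)/R3 = (12 - 4.176)/82 = 0.09541 A
  Magnitude: I_R3 = 0.09541 A
Part 3:
  I_R3 = (V_0 - V_3)/R3 = (12 - 4.176)/82 = 0.09541 A
  P_R3 = I_R3² × R3 = (0.09541)² × 82 = 0.7465 W

Final answers:
1. V_1 = 11.51 V
2. I_R3 = 0.09541 A
3. P_R3 = 0.7465 W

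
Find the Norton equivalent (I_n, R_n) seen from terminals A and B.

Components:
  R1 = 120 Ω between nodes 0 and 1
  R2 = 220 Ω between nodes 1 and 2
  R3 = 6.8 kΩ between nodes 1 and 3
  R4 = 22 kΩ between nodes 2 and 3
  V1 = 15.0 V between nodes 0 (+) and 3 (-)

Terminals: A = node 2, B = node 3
Find the Thévenin equivalent first; then I_n = V_th/R_th and R_n = R_th.
Step 1 — V_th is the open-circuit voltage V_A - V_B (nothing connected across the terminals).
Nodal analysis, taking node 3 as the 0 V reference.
Source V1 fixes V_0 = 15 V.
KCL at each unknown node (sum of currents leaving = 0; resistances in Ω):
  Node 1: (V_1 - 15)/120 + (V_1 - V_2)/220 + (V_1 - 0)/6800 = 0
  Node 2: (V_2 - V_1)/220 + (V_2 - 0)/22000 = 0
Collecting terms (coefficients in siemens):
  0.01303·V_1 - 0.004545·V_2 = 0.125
  0.004591·V_2 - 0.004545·V_1 = 0
Determinant D = (0.01303)(0.004591) - (-0.004545)(-0.004545) = 0.00003914
V_1 = [(0.125)(0.004591) - (-0.004545)(0)]/D = 14.66 V
V_2 = [(0.01303)(0) - (0.125)(-0.004545)]/D = 14.52 V
V_th = V_2 - V_3 = 14.52 - 0 = 14.52 V
Step 2 — R_th: zero the source — replace V1 by a short circuit (node 3 merges into node 0) — and find the resistance seen between A (node 2) and B (node 0).
Reduce the network between node 2 (A) and node 0 (B) by series/parallel combination:
  Rp1 = R1 ‖ R3 (parallel, both between nodes 0 and 1) = 1/(1/120 + 1/6800) = 117.9 Ω
  Rs1 = R2 + Rp1 (series, joined only at node 1) = 220 + 117.9 = 337.9 Ω
  Rp2 = R4 ‖ Rs1 (parallel, both between nodes 0 and 2) = 1/(1/22000 + 1/337.9) = 332.8 Ω
R_th = 332.8 Ω
I_n = V_th/R_th = 14.52/332.8 = 0.04362 A, and R_n = R_th = 332.8 Ω

Final answer: I_n = 0.04362 A, R_n = 332.8 Ω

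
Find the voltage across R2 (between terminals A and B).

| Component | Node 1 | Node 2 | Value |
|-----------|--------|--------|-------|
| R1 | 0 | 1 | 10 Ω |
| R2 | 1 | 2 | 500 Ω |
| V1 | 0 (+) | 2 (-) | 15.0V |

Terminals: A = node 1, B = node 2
R1 and R2 are in series across V1 (node 0 → node 1 → node 2), and the output A–B is taken across R2, so this is a voltage divider.
Series current: I = V1/(R1 + R2) = 15/(10 + 500) = 15/510 = 0.02941 A
V_R2 = I × R2 = V1 × R2/(R1 + R2) = 15 × 500/510 = 14.71 V

Final answer: 14.71 V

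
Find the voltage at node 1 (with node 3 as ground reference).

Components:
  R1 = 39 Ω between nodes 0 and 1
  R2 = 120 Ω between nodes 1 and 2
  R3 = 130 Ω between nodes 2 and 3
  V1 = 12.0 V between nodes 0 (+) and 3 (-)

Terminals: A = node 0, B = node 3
Nodal analysis, taking node 3 as the 0 V reference.
Source V1 fixes V_0 = 12 V.
KCL at each unknown node (sum of currents leaving = 0; resistances in Ω):
  Node 1: (V_1 - 12)/39 + (V_1 - V_2)/120 = 0
  Node 2: (V_2 - V_1)/120 + (V_2 - 0)/130 = 0
Collecting terms (coefficients in siemens):
  0.03397·V_1 - 0.008333·V_2 = 0.3077
  0.01603·V_2 - 0.008333·V_1 = 0
Determinant D = (0.03397)(0.01603) - (-0.008333)(-0.008333) = 0.000475
V_1 = [(0.3077)(0.01603) - (-0.008333)(0)]/D = 10.38 V
V_2 = [(0.03397)(0) - (0.3077)(-0.008333)]/D = 5.398 V
The requested potential is V_1 = 10.38 V.

Final answer: V_1 = 10.38 V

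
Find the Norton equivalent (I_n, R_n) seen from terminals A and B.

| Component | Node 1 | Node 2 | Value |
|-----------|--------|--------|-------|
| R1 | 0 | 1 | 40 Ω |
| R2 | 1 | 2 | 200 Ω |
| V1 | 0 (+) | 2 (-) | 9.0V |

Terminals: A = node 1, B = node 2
Find the Thévenin equivalent first; then I_n = V_th/R_th and R_n = R_th.
Step 1 — V_th is the open-circuit voltage V_A - V_B (nothing connected across the terminals).
Nodal analysis, taking node 2 as the 0 V reference.
Source V1 fixes V_0 = 9 V.
KCL at each unknown node (sum of currents leaving = 0; resistances in Ω):
  Node 1: (V_1 - 9)/40 + (V_1 - 0)/200 = 0
Collecting terms: 0.03 × V_1 = 0.225  =>  V_1 = 7.5 V
V_th = V_1 - V_2 = 7.5 - 0 = 7.5 V
Step 2 — R_th: zero the source — replace V1 by a short circuit (node 2 merges into node 0) — and find the resistance seen between A (node 1) and B (node 0).
Reduce the network between node 1 (A) and node 0 (B) by series/parallel combination:
  Rp1 = R1 ‖ R2 (parallel, both between nodes 0 and 1) = 1/(1/40 + 1/200) = 33.33 Ω
R_th = 33.33 Ω
I_n = V_th/R_th = 7.5/33.33 = 0.225 A, and R_n = R_th = 33.33 Ω

Final answer: I_n = 0.225 A, R_n = 33.33 Ω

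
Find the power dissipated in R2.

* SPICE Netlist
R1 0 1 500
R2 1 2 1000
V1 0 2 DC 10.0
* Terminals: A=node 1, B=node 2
Nodal analysis, taking node 2 as the 0 V reference.
Source V1 fixes V_0 = 10 V.
KCL at each unknown node (sum of currents leaving = 0; resistances in Ω):
  Node 1: (V_1 - 10)/500 + (V_1 - 0)/1000 = 0
Collecting terms: 0.003 × V_1 = 0.02  =>  V_1 = 6.667 V
I_R2 = (V_1 - V_2)/R2 = (6.667 - 0)/1000 = 0.006667 A
P_R2 = I_R2² × R2 = (0.006667)² × 1000 = 0.04444 W

Final answer: 0.04444 W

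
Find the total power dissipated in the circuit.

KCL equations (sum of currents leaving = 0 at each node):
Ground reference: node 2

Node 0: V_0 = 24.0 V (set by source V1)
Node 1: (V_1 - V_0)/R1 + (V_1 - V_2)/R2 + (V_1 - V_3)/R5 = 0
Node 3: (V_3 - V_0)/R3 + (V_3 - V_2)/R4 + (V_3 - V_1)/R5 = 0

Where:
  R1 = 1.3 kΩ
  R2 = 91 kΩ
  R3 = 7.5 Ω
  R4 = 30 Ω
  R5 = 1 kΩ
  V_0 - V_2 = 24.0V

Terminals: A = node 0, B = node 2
Nodal analysis, taking node 2 as the 0 V reference.
Source V1 fixes V_0 = 24 V.
KCL at each unknown node (sum of currents leaving = 0; resistances in Ω):
  Node 1: (V_1 - 24)/1300 + (V_1 - 0)/91000 + (V_1 - V_3)/1000 = 0
  Node 3: (V_3 - 24)/7.5 + (V_3 - 0)/30 + (V_3 - V_1)/1000 = 0
Collecting terms (coefficients in siemens):
  0.00178·V_1 - 0.001·V_3 = 0.01846
  0.1677·V_3 - 0.001·V_1 = 3.2
Determinant D = (0.00178)(0.1677) - (-0.001)(-0.001) = 0.0002975
V_1 = [(0.01846)(0.1677) - (-0.001)(3.2)]/D = 21.16 V
V_3 = [(0.00178)(3.2) - (0.01846)(-0.001)]/D = 19.21 V
Power in each resistor, P = (ΔV)²/R:
  P_R1 = (24 - 21.16)²/1300 = 0.006195 W
  P_R2 = (21.16 - 0)²/91000 = 0.004921 W
  P_R3 = (24 - 19.21)²/7.5 = 3.057 W
  P_R4 = (0 - 19.21)²/30 = 12.3 W
  P_R5 = (21.16 - 19.21)²/1000 = 0.003804 W
P_total = P_R1 + P_R2 + P_R3 + P_R4 + P_R5 = 15.37 W

Final answer: 15.37 W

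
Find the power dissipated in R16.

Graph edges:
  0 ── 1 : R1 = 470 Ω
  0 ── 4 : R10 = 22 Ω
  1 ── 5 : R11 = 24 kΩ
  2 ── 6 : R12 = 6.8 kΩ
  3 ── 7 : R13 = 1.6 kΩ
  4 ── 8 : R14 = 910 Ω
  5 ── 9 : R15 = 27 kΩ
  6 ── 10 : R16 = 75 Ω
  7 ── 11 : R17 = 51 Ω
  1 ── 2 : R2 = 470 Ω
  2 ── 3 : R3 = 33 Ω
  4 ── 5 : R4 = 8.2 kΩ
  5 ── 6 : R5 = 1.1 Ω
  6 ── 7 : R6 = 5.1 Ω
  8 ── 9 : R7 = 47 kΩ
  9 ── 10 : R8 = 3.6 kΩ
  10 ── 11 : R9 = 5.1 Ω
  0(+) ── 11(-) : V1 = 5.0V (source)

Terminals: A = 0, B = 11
Nodal analysis, taking node 11 as the 0 V reference.
Source V1 fixes V_0 = 5 V.
KCL at each unknown node (sum of currents leaving = 0; resistances in Ω):
  Node 1: (V_1 - 5)/470 + (V_1 - V_2)/470 + (V_1 - V_5)/24000 = 0
  Node 2: (V_2 - V_1)/470 + (V_2 - V_3)/33 + (V_2 - V_6)/6800 = 0
  Node 3: (V_3 - V_2)/33 + (V_3 - V_7)/1600 = 0
  Node 4: (V_4 - V_5)/8200 + (V_4 - 5)/22 + (V_4 - V_8)/910 = 0
  Node 5: (V_5 - V_4)/8200 + (V_5 - V_6)/1.1 + (V_5 - V_1)/24000 + (V_5 - V_9)/27000 = 0
  Node 6: (V_6 - V_5)/1.1 + (V_6 - V_7)/5.1 + (V_6 - V_2)/6800 + (V_6 - V_10)/75 = 0
  Node 7: (V_7 - V_6)/5.1 + (V_7 - V_3)/1600 + (V_7 - 0)/51 = 0
  Node 8: (V_8 - V_9)/47000 + (V_8 - V_4)/910 = 0
  Node 9: (V_9 - V_8)/47000 + (V_9 - V_10)/3600 + (V_9 - V_5)/27000 = 0
  Node 10: (V_10 - V_9)/3600 + (V_10 - 0)/5.1 + (V_10 - V_6)/75 = 0
Collecting terms (coefficients in siemens):
  0.004297·V_1 - 0.002128·V_2 - 0.00004167·V_5 = 0.01064
  0.03258·V_2 - 0.002128·V_1 - 0.0303·V_3 - 0.0001471·V_6 = 0
  0.03093·V_3 - 0.0303·V_2 - 0.000625·V_7 = 0
  0.04668·V_4 - 0.000122·V_5 - 0.001099·V_8 = 0.2273
  0.9093·V_5 - 0.00004167·V_1 - 0.000122·V_4 - 0.9091·V_6 - 0.00003704·V_9 = 0
  1.119·V_6 - 0.0001471·V_2 - 0.9091·V_5 - 0.1961·V_7 - 0.01333·V_10 = 0
  0.2163·V_7 - 0.000625·V_3 - 0.1961·V_6 = 0
  0.00112·V_8 - 0.001099·V_4 - 0.00002128·V_9 = 0
  0.0003361·V_9 - 0.00003704·V_5 - 0.00002128·V_8 - 0.0002778·V_10 = 0
  0.2097·V_10 - 0.01333·V_6 - 0.0002778·V_9 = 0
Solving these 10 simultaneous equations (Gaussian elimination) gives:
  V_1 = 3.918 V, V_2 = 2.911 V, V_3 = 2.854 V, V_4 = 4.985 V
  V_5 = 0.09175 V, V_6 = 0.09091 V, V_7 = 0.09066 V, V_8 = 4.896 V
  V_9 = 0.3252 V, V_10 = 0.006212 V
I_R16 = (V_6 - V_10)/R16 = (0.09091 - 0.006212)/75 = 0.001129 A
P_R16 = I_R16² × R16 = (0.001129)² × 75 = 0.00009566 W

Final answer: 9.566e-05 W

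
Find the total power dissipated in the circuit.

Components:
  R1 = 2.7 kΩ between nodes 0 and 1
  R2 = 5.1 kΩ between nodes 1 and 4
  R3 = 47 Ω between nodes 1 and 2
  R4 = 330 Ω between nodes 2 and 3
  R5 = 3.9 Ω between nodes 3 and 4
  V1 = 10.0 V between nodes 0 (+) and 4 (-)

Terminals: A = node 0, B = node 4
Nodal analysis, taking node 4 as the 0 V reference.
Source V1 fixes V_0 = 10 V.
KCL at each unknown node (sum of currents leaving = 0; resistances in Ω):
  Node 1: (V_1 - 10)/2700 + (V_1 - 0)/5100 + (V_1 - V_2)/47 = 0
  Node 2: (V_2 - V_1)/47 + (V_2 - V_3)/330 = 0
  Node 3: (V_3 - V_2)/330 + (V_3 - 0)/3.9 = 0
Collecting terms (coefficients in siemens):
  0.02184·V_1 - 0.02128·V_2 = 0.003704
  0.02431·V_2 - 0.02128·V_1 - 0.00303·V_3 = 0
  0.2594·V_3 - 0.00303·V_2 = 0
Solving these 3 simultaneous equations (Gaussian elimination) gives:
  V_1 = 1.16 V, V_2 = 1.017 V, V_3 = 0.01188 V
Power in each resistor, P = (ΔV)²/R:
  P_R1 = (10 - 1.16)²/2700 = 0.02894 W
  P_R2 = (1.16 - 0)²/5100 = 0.000264 W
  P_R3 = (1.16 - 1.017)²/47 = 0.0004362 W
  P_R4 = (1.017 - 0.01188)²/330 = 0.003063 W
  P_R5 = (0.01188 - 0)²/3.9 = 0.00003619 W
P_total = P_R1 + P_R2 + P_R3 + P_R4 + P_R5 = 0.03274 W

Final answer: 0.03274 W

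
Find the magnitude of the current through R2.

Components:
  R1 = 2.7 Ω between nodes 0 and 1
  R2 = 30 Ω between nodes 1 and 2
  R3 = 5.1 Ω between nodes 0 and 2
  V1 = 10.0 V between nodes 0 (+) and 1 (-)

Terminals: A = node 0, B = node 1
Nodal analysis, taking node 1 as the 0 V reference.
Source V1 fixes V_0 = 10 V.
KCL at each unknown node (sum of currents leaving = 0; resistances in Ω):
  Node 2: (V_2 - 0)/30 + (V_2 - 10)/5.1 = 0
Collecting terms: 0.2294 × V_2 = 1.961  =>  V_2 = 8.547 V
I_R2 = (V_1 - V_2)/R2 = (0 - 8.547)/30 = -0.2849 A
|I_R2| = 0.2849 A

Final answer: |I_R2| = 0.2849 A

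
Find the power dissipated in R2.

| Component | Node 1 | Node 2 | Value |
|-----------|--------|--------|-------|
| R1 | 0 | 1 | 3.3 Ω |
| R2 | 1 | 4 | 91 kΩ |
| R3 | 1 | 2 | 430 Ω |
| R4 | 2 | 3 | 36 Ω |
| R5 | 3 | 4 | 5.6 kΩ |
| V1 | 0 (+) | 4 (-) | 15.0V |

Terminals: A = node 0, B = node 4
Nodal analysis, taking node 4 as the 0 V reference.
Source V1 fixes V_0 = 15 V.
KCL at each unknown node (sum of currents leaving = 0; resistances in Ω):
  Node 1: (V_1 - 15)/3.3 + (V_1 - 0)/91000 + (V_1 - V_2)/430 = 0
  Node 2: (V_2 - V_1)/430 + (V_2 - V_3)/36 = 0
  Node 3: (V_3 - V_2)/36 + (V_3 - 0)/5600 = 0
Collecting terms (coefficients in siemens):
  0.3054·V_1 - 0.002326·V_2 = 4.545
  0.0301·V_2 - 0.002326·V_1 - 0.02778·V_3 = 0
  0.02796·V_3 - 0.02778·V_2 = 0
Solving these 3 simultaneous equations (Gaussian elimination) gives:
  V_1 = 14.99 V, V_2 = 13.93 V, V_3 = 13.84 V
I_R2 = (V_1 - V_4)/R2 = (14.99 - 0)/91000 = 0.0001647 A
P_R2 = I_R2² × R2 = (0.0001647)² × 91000 = 0.00247 W

Final answer: 0.00247 W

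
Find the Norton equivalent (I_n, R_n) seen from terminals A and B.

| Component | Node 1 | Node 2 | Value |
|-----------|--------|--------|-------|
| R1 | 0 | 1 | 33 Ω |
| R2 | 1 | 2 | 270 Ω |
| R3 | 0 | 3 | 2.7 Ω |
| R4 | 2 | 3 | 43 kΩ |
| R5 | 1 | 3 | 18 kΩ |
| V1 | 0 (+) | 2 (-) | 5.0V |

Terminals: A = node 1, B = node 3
Find the Thévenin equivalent first; then I_n = V_th/R_th and R_n = R_th.
Step 1 — V_th is the open-circuit voltage V_A - V_B (nothing connected across the terminals).
Nodal analysis, taking node 2 as the 0 V reference.
Source V1 fixes V_0 = 5 V.
KCL at each unknown node (sum of currents leaving = 0; resistances in Ω):
  Node 1: (V_1 - 5)/33 + (V_1 - 0)/270 + (V_1 - V_3)/18000 = 0
  Node 3: (V_3 - 5)/2.7 + (V_3 - 0)/43000 + (V_3 - V_1)/18000 = 0
Collecting terms (coefficients in siemens):
  0.03406·V_1 - 0.00005556·V_3 = 0.1515
  0.3704·V_3 - 0.00005556·V_1 = 1.852
Determinant D = (0.03406)(0.3704) - (-0.00005556)(-0.00005556) = 0.01262
V_1 = [(0.1515)(0.3704) - (-0.00005556)(1.852)]/D = 4.456 V
V_3 = [(0.03406)(1.852) - (0.1515)(-0.00005556)]/D = 5 V
V_th = V_1 - V_3 = 4.456 - 5 = -0.5433 V
Step 2 — R_th: zero the source — replace V1 by a short circuit (node 2 merges into node 0) — and find the resistance seen between A (node 1) and B (node 3).
Reduce the network between node 1 (A) and node 3 (B) by series/parallel combination:
  Rp1 = R1 ‖ R2 (parallel, both between nodes 0 and 1) = 1/(1/33 + 1/270) = 29.41 Ω
  Rp2 = R3 ‖ R4 (parallel, both between nodes 0 and 3) = 1/(1/2.7 + 1/43000) = 2.7 Ω
  Rs1 = Rp1 + Rp2 (series, joined only at node 0) = 29.41 + 2.7 = 32.11 Ω
  Rp3 = R5 ‖ Rs1 (parallel, both between nodes 1 and 3) = 1/(1/18000 + 1/32.11) = 32.05 Ω
R_th = 32.05 Ω
I_n = V_th/R_th = -0.5433/32.05 = -0.01695 A, and R_n = R_th = 32.05 Ω

Final answer: I_n = -0.01695 A, R_n = 32.05 Ω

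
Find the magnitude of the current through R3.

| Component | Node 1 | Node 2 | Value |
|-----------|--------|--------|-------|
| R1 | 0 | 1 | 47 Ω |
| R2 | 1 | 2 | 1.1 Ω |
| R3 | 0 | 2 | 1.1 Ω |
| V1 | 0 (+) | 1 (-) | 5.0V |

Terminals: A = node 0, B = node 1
Nodal analysis, taking node 1 as the 0 V reference.
Source V1 fixes V_0 = 5 V.
KCL at each unknown node (sum of currents leaving = 0; resistances in Ω):
  Node 2: (V_2 - 0)/1.1 + (V_2 - 5)/1.1 = 0
Collecting terms: 1.818 × V_2 = 4.545  =>  V_2 = 2.5 V
I_R3 = (V_0 - V_2)/R3 = (5 - 2.5)/1.1 = 2.273 A
|I_R3| = 2.273 A

Final answer: |I_R3| = 2.273 A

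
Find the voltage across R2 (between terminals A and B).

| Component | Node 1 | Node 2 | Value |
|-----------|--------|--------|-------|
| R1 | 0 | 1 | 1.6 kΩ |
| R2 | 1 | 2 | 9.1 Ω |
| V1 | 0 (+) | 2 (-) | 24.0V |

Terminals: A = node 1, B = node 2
R1 and R2 are in series across V1 (node 0 → node 1 → node 2), and the output A–B is taken across R2, so this is a voltage divider.
Series current: I = V1/(R1 + R2) = 24/(1600 + 9.1) = 24/1609 = 0.01492 A
V_R2 = I × R2 = V1 × R2/(R1 + R2) = 24 × 9.1/1609 = 0.1357 V

Final answer: 0.1357 V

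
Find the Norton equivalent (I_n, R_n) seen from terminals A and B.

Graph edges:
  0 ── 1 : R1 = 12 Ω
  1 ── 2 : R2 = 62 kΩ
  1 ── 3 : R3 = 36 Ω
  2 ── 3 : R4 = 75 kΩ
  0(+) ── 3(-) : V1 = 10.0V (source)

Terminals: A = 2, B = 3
Find the Thévenin equivalent first; then I_n = V_th/R_th and R_n = R_th.
Step 1 — V_th is the open-circuit voltage V_A - V_B (nothing connected across the terminals).
Nodal analysis, taking node 3 as the 0 V reference.
Source V1 fixes V_0 = 10 V.
KCL at each unknown node (sum of currents leaving = 0; resistances in Ω):
  Node 1: (V_1 - 10)/12 + (V_1 - V_2)/62000 + (V_1 - 0)/36 = 0
  Node 2: (V_2 - V_1)/62000 + (V_2 - 0)/75000 = 0
Collecting terms (coefficients in siemens):
  0.1111·V_1 - 0.00001613·V_2 = 0.8333
  0.00002946·V_2 - 0.00001613·V_1 = 0
Determinant D = (0.1111)(0.00002946) - (-0.00001613)(-0.00001613) = 0.000003274
V_1 = [(0.8333)(0.00002946) - (-0.00001613)(0)]/D = 7.5 V
V_2 = [(0.1111)(0) - (0.8333)(-0.00001613)]/D = 4.106 V
V_th = V_2 - V_3 = 4.106 - 0 = 4.106 V
Step 2 — R_th: zero the source — replace V1 by a short circuit (node 3 merges into node 0) — and find the resistance seen between A (node 2) and B (node 0).
Reduce the network between node 2 (A) and node 0 (B) by series/parallel combination:
  Rp1 = R1 ‖ R3 (parallel, both between nodes 0 and 1) = 1/(1/12 + 1/36) = 9 Ω
  Rs1 = R2 + Rp1 (series, joined only at node 1) = 62000 + 9 = 62010 Ω
  Rp2 = R4 ‖ Rs1 (parallel, both between nodes 0 and 2) = 1/(1/75000 + 1/62010) = 33940 Ω
R_th = 33.94 kΩ
I_n = V_th/R_th = 4.106/33940 = 0.000121 A, and R_n = R_th = 33.94 kΩ

Final answer: I_n = 0.000121 A, R_n = 33.94 kΩ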